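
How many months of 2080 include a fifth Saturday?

4

A month has five Saturdays exactly when Saturday falls within its first (length − 28) days.
Jan: 31 days, starts Mon → 5 of Mon, Tue, Wed
Feb: 29 days, starts Thu → 5 of Thu
Mar: 31 days, starts Fri → 5 of Fri, Sat, Sun ✓
Apr: 30 days, starts Mon → 5 of Mon, Tue
May: 31 days, starts Wed → 5 of Wed, Thu, Fri
Jun: 30 days, starts Sat → 5 of Sat, Sun ✓
Jul: 31 days, starts Mon → 5 of Mon, Tue, Wed
Aug: 31 days, starts Thu → 5 of Thu, Fri, Sat ✓
Sep: 30 days, starts Sun → 5 of Sun, Mon
Oct: 31 days, starts Tue → 5 of Tue, Wed, Thu
Nov: 30 days, starts Fri → 5 of Fri, Sat ✓
Dec: 31 days, starts Sun → 5 of Sun, Mon, Tue
Months with five Saturdays: Mar, Jun, Aug, Nov.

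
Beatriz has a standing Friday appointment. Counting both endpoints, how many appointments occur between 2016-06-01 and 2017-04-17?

46

2016-06-01 is a Wednesday.
From 2016-06-01 to 2017-04-17 is 321 days inclusive.
321 = 7 × 45 + 6, so there are 45 full weeks plus 6 extra days.
Each full week contributes one Friday: 45 so far.
The 6 extra days are Wednesday, Thursday, Friday, Saturday, Sunday, Monday — 1 of them qualifies.
Total: 45 + 1 = 46.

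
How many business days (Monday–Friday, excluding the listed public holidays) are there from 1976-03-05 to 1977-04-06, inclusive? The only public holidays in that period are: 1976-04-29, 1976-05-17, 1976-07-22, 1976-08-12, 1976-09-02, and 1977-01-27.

278

1976-03-05 is a Friday.
From 1976-03-05 to 1977-04-06 is 398 days inclusive.
398 = 7 × 56 + 6, so there are 56 full weeks plus 6 extra days.
Each full week contributes 5 weekdays (Mon–Fri): 56 × 5 = 280.
The 6 extra days are Friday, Saturday, Sunday, Monday, Tuesday, Wednesday — 4 of them qualify.
Total: 280 + 4 = 284.
Holidays: 1976-04-29 (Thu); 1976-05-17 (Mon); 1976-07-22 (Thu); 1976-08-12 (Thu); 1976-09-02 (Thu); 1977-01-27 (Thu).
All 6 holidays fall on weekdays, so subtract 6.
Business days: 284 − 6 = 278.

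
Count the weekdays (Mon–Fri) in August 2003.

August 1, 2003 is a Friday.
That's 31 days from start to end, counting both.
31 = 7 × 4 + 3, so there are 4 full weeks plus 3 extra days.
Each full week contributes 5 weekdays (Mon–Fri): 4 × 5 = 20.
The 3 extra days are Fri, Sat, Sun — 1 of them qualifies.
Total: 20 + 1 = 21.

21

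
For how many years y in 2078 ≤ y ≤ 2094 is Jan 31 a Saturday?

Day of week of January 31 in each year:
2078: Mon, 2079: Tue, 2080: Wed, 2081: Fri, 2082: Sat ✓, 2083: Sun, 2084: Mon, 2085: Wed, 2086: Thu, 2087: Fri, 2088: Sat ✓, 2089: Mon, 2090: Tue, 2091: Wed, 2092: Thu, 2093: Sat ✓, 2094: Sun
Saturdays: 2082, 2088, 2093.

3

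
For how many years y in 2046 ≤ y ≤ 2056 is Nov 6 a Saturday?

Day of week of November 6 in each year:
2046: Tue, 2047: Wed, 2048: Fri, 2049: Sat ✓, 2050: Sun, 2051: Mon, 2052: Wed, 2053: Thu, 2054: Fri, 2055: Sat ✓, 2056: Mon
Saturdays: 2049, 2055.

2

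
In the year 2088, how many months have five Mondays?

4

A month has five Mondays exactly when Monday falls within its first (length − 28) days.
Jan: 31 days, starts Thu → 5 of Thu, Fri, Sat
Feb: 29 days, starts Sun → 5 of Sun
Mar: 31 days, starts Mon → 5 of Mon, Tue, Wed ✓
Apr: 30 days, starts Thu → 5 of Thu, Fri
May: 31 days, starts Sat → 5 of Sat, Sun, Mon ✓
Jun: 30 days, starts Tue → 5 of Tue, Wed
Jul: 31 days, starts Thu → 5 of Thu, Fri, Sat
Aug: 31 days, starts Sun → 5 of Sun, Mon, Tue ✓
Sep: 30 days, starts Wed → 5 of Wed, Thu
Oct: 31 days, starts Fri → 5 of Fri, Sat, Sun
Nov: 30 days, starts Mon → 5 of Mon, Tue ✓
Dec: 31 days, starts Wed → 5 of Wed, Thu, Fri
Months with five Mondays: Mar, May, Aug, Nov.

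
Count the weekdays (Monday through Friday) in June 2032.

22

2032-06-01 is a Tuesday.
The range spans 30 days (inclusive of both endpoints).
30 = 7 × 4 + 2, so there are 4 full weeks plus 2 extra days.
Each full week contributes 5 weekdays (Mon–Fri): 4 × 5 = 20.
The 2 extra days are Tue, Wed — 2 of them qualify.
Total: 20 + 2 = 22.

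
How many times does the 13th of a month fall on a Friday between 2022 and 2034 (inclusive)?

Friday-the-13ths by year:
2022: May
2023: Jan, Oct
2024: Sep, Dec
2025: Jun
2026: Feb, Mar, Nov
2027: Aug
2028: Oct
2029: Apr, Jul
2030: Sep, Dec
2031: Jun
2032: Feb, Aug
2033: May
2034: Jan, Oct

21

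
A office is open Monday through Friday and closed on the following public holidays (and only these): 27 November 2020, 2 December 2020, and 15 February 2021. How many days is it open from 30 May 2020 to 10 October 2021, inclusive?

352 business days

30 May 2020 is a Saturday.
The range spans 499 days (inclusive of both endpoints).
499 = 7 × 71 + 2, so there are 71 full weeks plus 2 extra days.
Each full week contributes 5 weekdays (Mon–Fri): 71 × 5 = 355.
The 2 extra days are Saturday, Sunday — none qualify.
Total: 355 + 0 = 355.
Holidays: 27 November 2020 (Fri); 2 December 2020 (Wed); 15 February 2021 (Mon).
All 3 holidays fall on weekdays, so subtract 3.
Business days: 355 − 3 = 352.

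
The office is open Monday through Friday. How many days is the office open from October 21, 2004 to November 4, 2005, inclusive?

October 21, 2004 is a Thursday.
That's 380 days from start to end, counting both.
380 = 7 × 54 + 2, so there are 54 full weeks plus 2 extra days.
Each full week contributes 5 weekdays (Mon–Fri): 54 × 5 = 270.
The 2 extra days are Thursday, Friday — 2 of them qualify.
Total: 270 + 2 = 272.

272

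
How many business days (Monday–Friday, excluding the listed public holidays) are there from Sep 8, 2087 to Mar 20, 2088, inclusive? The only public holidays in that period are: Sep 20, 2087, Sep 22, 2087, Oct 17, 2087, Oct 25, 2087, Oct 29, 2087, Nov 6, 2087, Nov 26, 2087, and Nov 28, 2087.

134 business days

Sep 8, 2087 is a Monday.
From Sep 8, 2087 to Mar 20, 2088 is 195 days inclusive.
195 = 7 × 27 + 6, so there are 27 full weeks plus 6 extra days.
Each full week contributes 5 weekdays (Mon–Fri): 27 × 5 = 135.
The 6 extra days are Mon, Tue, Wed, Thu, Fri, Sat — 5 of them qualify.
Total: 135 + 5 = 140.
Holidays: Sep 20, 2087 (Sat); Sep 22, 2087 (Mon); Oct 17, 2087 (Fri); Oct 25, 2087 (Sat); Oct 29, 2087 (Wed); Nov 6, 2087 (Thu); Nov 26, 2087 (Wed); Nov 28, 2087 (Fri).
6 of the 8 holidays fall on weekdays; the rest are weekends and were already excluded.
Business days: 140 − 6 = 134.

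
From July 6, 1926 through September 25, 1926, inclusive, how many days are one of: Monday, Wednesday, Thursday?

July 6, 1926 is a Tuesday.
That's 82 days from start to end, counting both.
82 = 7 × 11 + 5, so there are 11 full weeks plus 5 extra days.
Each full week contributes 3 days from the set (Mon, Wed, Thu): 11 × 3 = 33.
The 5 extra days are Tue, Wed, Thu, Fri, Sat — 2 of them qualify.
Total: 33 + 2 = 35.

35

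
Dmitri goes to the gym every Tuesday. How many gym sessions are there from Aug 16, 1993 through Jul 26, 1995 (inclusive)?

102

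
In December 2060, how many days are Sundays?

4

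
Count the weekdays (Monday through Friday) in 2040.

2040-01-01 is a Sunday.
From 2040-01-01 to 2040-12-31 is 366 days inclusive.
366 = 7 × 52 + 2, so there are 52 full weeks plus 2 extra days.
Each full week contributes 5 weekdays (Mon–Fri): 52 × 5 = 260.
The 2 extra days are Sunday, Monday — 1 of them qualifies.
Total: 260 + 1 = 261.

261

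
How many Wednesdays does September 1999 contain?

1999-09-01 is a Wednesday.
That's 30 days from start to end, counting both.
30 = 7 × 4 + 2, so there are 4 full weeks plus 2 extra days.
Each full week contributes one Wednesday: 4 so far.
The 2 extra days are Wed, Thu — 1 of them qualifies.
Total: 4 + 1 = 5.

5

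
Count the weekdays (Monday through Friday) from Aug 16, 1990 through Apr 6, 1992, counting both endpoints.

Aug 16, 1990 is a Thursday.
The range spans 600 days (inclusive of both endpoints).
600 = 7 × 85 + 5, so there are 85 full weeks plus 5 extra days.
Each full week contributes 5 weekdays (Mon–Fri): 85 × 5 = 425.
The 5 extra days are Thu, Fri, Sat, Sun, Mon — 3 of them qualify.
Total: 425 + 3 = 428.

428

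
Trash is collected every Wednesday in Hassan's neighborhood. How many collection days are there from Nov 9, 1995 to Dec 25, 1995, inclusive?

6

Nov 9, 1995 is a Thursday.
From Nov 9, 1995 to Dec 25, 1995 is 47 days inclusive.
47 = 7 × 6 + 5, so there are 6 full weeks plus 5 extra days.
Each full week contributes one Wednesday: 6 so far.
The 5 extra days are Thu, Fri, Sat, Sun, Mon — none qualify.
Total: 6 + 0 = 6.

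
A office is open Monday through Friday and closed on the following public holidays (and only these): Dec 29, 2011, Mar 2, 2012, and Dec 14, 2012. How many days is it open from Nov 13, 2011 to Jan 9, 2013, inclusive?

300 working days

Nov 13, 2011 is a Sunday.
That's 424 days from start to end, counting both.
424 = 7 × 60 + 4, so there are 60 full weeks plus 4 extra days.
Each full week contributes 5 weekdays (Mon–Fri): 60 × 5 = 300.
The 4 extra days are Sun, Mon, Tue, Wed — 3 of them qualify.
Total: 300 + 3 = 303.
Holidays: Dec 29, 2011 (Thu); Mar 2, 2012 (Fri); Dec 14, 2012 (Fri).
All 3 holidays fall on weekdays, so subtract 3.
Business days: 303 − 3 = 300.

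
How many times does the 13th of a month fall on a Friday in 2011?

The 13th falls on a Friday when the month's 13th has weekday Fri.
Jan 13 is Thu; Feb 13 is Sun; Mar 13 is Sun; Apr 13 is Wed; May 13 is Fri ✓; Jun 13 is Mon; Jul 13 is Wed; Aug 13 is Sat; Sep 13 is Tue; Oct 13 is Thu; Nov 13 is Sun; Dec 13 is Tue.
Friday the 13ths: May.

1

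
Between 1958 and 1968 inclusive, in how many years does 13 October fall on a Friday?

Day of week of October 13 in each year:
1958: Mon, 1959: Tue, 1960: Thu, 1961: Fri ✓, 1962: Sat, 1963: Sun, 1964: Tue, 1965: Wed, 1966: Thu, 1967: Fri ✓, 1968: Sun
Fridays: 1961, 1967.

2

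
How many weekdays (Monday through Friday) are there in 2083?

261 weekdays

2083-01-01 is a Friday.
That's 365 days from start to end, counting both.
365 = 7 × 52 + 1, so there are 52 full weeks plus 1 extra day.
Each full week contributes 5 weekdays (Mon–Fri): 52 × 5 = 260.
The 1 extra day is Friday — 1 of them qualifies.
Total: 260 + 1 = 261.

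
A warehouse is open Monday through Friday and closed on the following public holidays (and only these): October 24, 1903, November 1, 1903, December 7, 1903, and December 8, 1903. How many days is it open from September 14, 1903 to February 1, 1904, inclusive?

99

September 14, 1903 is a Monday.
The range spans 141 days (inclusive of both endpoints).
141 = 7 × 20 + 1, so there are 20 full weeks plus 1 extra day.
Each full week contributes 5 weekdays (Mon–Fri): 20 × 5 = 100.
The 1 extra day is Mon — 1 of them qualifies.
Total: 100 + 1 = 101.
Holidays: October 24, 1903 (Sat); November 1, 1903 (Sun); December 7, 1903 (Mon); December 8, 1903 (Tue).
2 of the 4 holidays fall on weekdays; the rest are weekends and were already excluded.
Business days: 101 − 2 = 99.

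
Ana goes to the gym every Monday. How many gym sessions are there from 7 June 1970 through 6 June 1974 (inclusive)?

7 June 1970 is a Sunday.
From 7 June 1970 to 6 June 1974 is 1461 days inclusive.
1461 = 7 × 208 + 5, so there are 208 full weeks plus 5 extra days.
Each full week contributes one Monday: 208 so far.
The 5 extra days are Sun, Mon, Tue, Wed, Thu — 1 of them qualifies.
Total: 208 + 1 = 209.

209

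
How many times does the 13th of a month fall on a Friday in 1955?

1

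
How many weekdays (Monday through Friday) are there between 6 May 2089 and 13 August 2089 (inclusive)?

6 May 2089 is a Friday.
From 6 May 2089 to 13 August 2089 is 100 days inclusive.
100 = 7 × 14 + 2, so there are 14 full weeks plus 2 extra days.
Each full week contributes 5 weekdays (Mon–Fri): 14 × 5 = 70.
The 2 extra days are Friday, Saturday — 1 of them qualifies.
Total: 70 + 1 = 71.

71 weekdays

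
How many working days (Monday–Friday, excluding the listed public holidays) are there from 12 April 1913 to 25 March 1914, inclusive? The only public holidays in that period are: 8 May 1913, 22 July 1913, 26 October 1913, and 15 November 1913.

246

12 April 1913 is a Saturday.
From 12 April 1913 to 25 March 1914 is 348 days inclusive.
348 = 7 × 49 + 5, so there are 49 full weeks plus 5 extra days.
Each full week contributes 5 weekdays (Mon–Fri): 49 × 5 = 245.
The 5 extra days are Saturday, Sunday, Monday, Tuesday, Wednesday — 3 of them qualify.
Total: 245 + 3 = 248.
Holidays: 8 May 1913 (Thu); 22 July 1913 (Tue); 26 October 1913 (Sun); 15 November 1913 (Sat).
2 of the 4 holidays fall on weekdays; the rest are weekends and were already excluded.
Business days: 248 − 2 = 246.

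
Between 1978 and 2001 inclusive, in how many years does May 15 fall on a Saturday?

3

Day of week of May 15 in each year:
1978: Mon, 1979: Tue, 1980: Thu, 1981: Fri, 1982: Sat ✓, 1983: Sun, 1984: Tue, 1985: Wed, 1986: Thu, 1987: Fri, 1988: Sun, 1989: Mon, 1990: Tue, 1991: Wed, 1992: Fri, 1993: Sat ✓, 1994: Sun, 1995: Mon, 1996: Wed, 1997: Thu, 1998: Fri, 1999: Sat ✓, 2000: Mon, 2001: Tue
Saturdays: 1982, 1993, 1999.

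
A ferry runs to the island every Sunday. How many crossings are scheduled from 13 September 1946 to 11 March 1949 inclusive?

130 Sundays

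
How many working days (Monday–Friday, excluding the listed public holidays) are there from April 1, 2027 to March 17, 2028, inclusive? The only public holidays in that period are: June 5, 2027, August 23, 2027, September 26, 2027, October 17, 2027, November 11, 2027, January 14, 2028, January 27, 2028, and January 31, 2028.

247 working days

April 1, 2027 is a Thursday.
The range spans 352 days (inclusive of both endpoints).
352 = 7 × 50 + 2, so there are 50 full weeks plus 2 extra days.
Each full week contributes 5 weekdays (Mon–Fri): 50 × 5 = 250.
The 2 extra days are Thursday, Friday — 2 of them qualify.
Total: 250 + 2 = 252.
Holidays: June 5, 2027 (Sat); August 23, 2027 (Mon); September 26, 2027 (Sun); October 17, 2027 (Sun); November 11, 2027 (Thu); January 14, 2028 (Fri); January 27, 2028 (Thu); January 31, 2028 (Mon).
5 of the 8 holidays fall on weekdays; the rest are weekends and were already excluded.
Business days: 252 − 5 = 247.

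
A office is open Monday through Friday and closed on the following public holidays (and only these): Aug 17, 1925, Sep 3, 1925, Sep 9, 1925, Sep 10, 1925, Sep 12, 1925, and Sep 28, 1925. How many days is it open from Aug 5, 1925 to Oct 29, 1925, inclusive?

Aug 5, 1925 is a Wednesday.
The range spans 86 days (inclusive of both endpoints).
86 = 7 × 12 + 2, so there are 12 full weeks plus 2 extra days.
Each full week contributes 5 weekdays (Mon–Fri): 12 × 5 = 60.
The 2 extra days are Wed, Thu — 2 of them qualify.
Total: 60 + 2 = 62.
Holidays: Aug 17, 1925 (Mon); Sep 3, 1925 (Thu); Sep 9, 1925 (Wed); Sep 10, 1925 (Thu); Sep 12, 1925 (Sat); Sep 28, 1925 (Mon).
5 of the 6 holidays fall on weekdays; the rest are weekends and were already excluded.
Business days: 62 − 5 = 57.

57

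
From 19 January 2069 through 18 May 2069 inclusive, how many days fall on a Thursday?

19 January 2069 is a Saturday.
From 19 January 2069 to 18 May 2069 is 120 days inclusive.
120 = 7 × 17 + 1, so there are 17 full weeks plus 1 extra day.
Each full week contributes one Thursday: 17 so far.
The 1 extra day is Saturday — none qualify.
Total: 17 + 0 = 17.

17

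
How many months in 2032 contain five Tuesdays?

A month has five Tuesdays exactly when Tuesday falls within its first (length − 28) days.
Jan: 31 days, starts Thu → 5 of Thu, Fri, Sat
Feb: 29 days, starts Sun → 5 of Sun
Mar: 31 days, starts Mon → 5 of Mon, Tue, Wed ✓
Apr: 30 days, starts Thu → 5 of Thu, Fri
May: 31 days, starts Sat → 5 of Sat, Sun, Mon
Jun: 30 days, starts Tue → 5 of Tue, Wed ✓
Jul: 31 days, starts Thu → 5 of Thu, Fri, Sat
Aug: 31 days, starts Sun → 5 of Sun, Mon, Tue ✓
Sep: 30 days, starts Wed → 5 of Wed, Thu
Oct: 31 days, starts Fri → 5 of Fri, Sat, Sun
Nov: 30 days, starts Mon → 5 of Mon, Tue ✓
Dec: 31 days, starts Wed → 5 of Wed, Thu, Fri
Months with five Tuesdays: Mar, Jun, Aug, Nov.

4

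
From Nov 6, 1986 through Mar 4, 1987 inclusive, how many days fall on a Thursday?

Nov 6, 1986 is a Thursday.
The range spans 119 days (inclusive of both endpoints).
119 = 7 × 17, so the span is exactly 17 full weeks.
Each full week contributes one Thursday: 17 so far.
Total: 17.

17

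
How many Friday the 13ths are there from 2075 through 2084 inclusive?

Friday-the-13ths by year:
2075: Sep, Dec
2076: Mar, Nov
2077: Aug
2078: May
2079: Jan, Oct
2080: Sep, Dec
2081: Jun
2082: Feb, Mar, Nov
2083: Aug
2084: Oct

16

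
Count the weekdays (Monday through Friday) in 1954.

261 weekdays

1954-01-01 is a Friday.
That's 365 days from start to end, counting both.
365 = 7 × 52 + 1, so there are 52 full weeks plus 1 extra day.
Each full week contributes 5 weekdays (Mon–Fri): 52 × 5 = 260.
The 1 extra day is Friday — 1 of them qualifies.
Total: 260 + 1 = 261.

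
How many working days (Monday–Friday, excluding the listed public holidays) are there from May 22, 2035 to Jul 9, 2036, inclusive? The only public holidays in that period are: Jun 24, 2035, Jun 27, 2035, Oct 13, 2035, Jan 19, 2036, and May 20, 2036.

295 working days

May 22, 2035 is a Tuesday.
The range spans 415 days (inclusive of both endpoints).
415 = 7 × 59 + 2, so there are 59 full weeks plus 2 extra days.
Each full week contributes 5 weekdays (Mon–Fri): 59 × 5 = 295.
The 2 extra days are Tuesday, Wednesday — 2 of them qualify.
Total: 295 + 2 = 297.
Holidays: Jun 24, 2035 (Sun); Jun 27, 2035 (Wed); Oct 13, 2035 (Sat); Jan 19, 2036 (Sat); May 20, 2036 (Tue).
2 of the 5 holidays fall on weekdays; the rest are weekends and were already excluded.
Business days: 297 − 2 = 295.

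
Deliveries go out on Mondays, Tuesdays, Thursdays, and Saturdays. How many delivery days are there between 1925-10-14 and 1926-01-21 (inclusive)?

1925-10-14 is a Wednesday.
The range spans 100 days (inclusive of both endpoints).
100 = 7 × 14 + 2, so there are 14 full weeks plus 2 extra days.
Each full week contributes 4 days from the set (Mon, Tue, Thu, Sat): 14 × 4 = 56.
The 2 extra days are Wednesday, Thursday — 1 of them qualifies.
Total: 56 + 1 = 57.

57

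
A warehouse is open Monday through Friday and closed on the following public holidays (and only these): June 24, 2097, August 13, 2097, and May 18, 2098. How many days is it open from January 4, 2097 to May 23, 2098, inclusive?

359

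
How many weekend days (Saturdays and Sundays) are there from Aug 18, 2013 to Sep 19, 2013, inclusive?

Aug 18, 2013 is a Sunday.
The range spans 33 days (inclusive of both endpoints).
33 = 7 × 4 + 5, so there are 4 full weeks plus 5 extra days.
Each full week contributes 2 weekend days (Sat, Sun): 4 × 2 = 8.
The 5 extra days are Sun, Mon, Tue, Wed, Thu — 1 of them qualifies.
Total: 8 + 1 = 9.

9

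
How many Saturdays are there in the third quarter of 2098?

July 1, 2098 is a Tuesday.
That's 92 days from start to end, counting both.
92 = 7 × 13 + 1, so there are 13 full weeks plus 1 extra day.
Each full week contributes one Saturday: 13 so far.
The 1 extra day is Tuesday — none qualify.
Total: 13 + 0 = 13.

13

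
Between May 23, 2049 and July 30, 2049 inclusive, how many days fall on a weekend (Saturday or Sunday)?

May 23, 2049 is a Sunday.
From May 23, 2049 to July 30, 2049 is 69 days inclusive.
69 = 7 × 9 + 6, so there are 9 full weeks plus 6 extra days.
Each full week contributes 2 weekend days (Sat, Sun): 9 × 2 = 18.
The 6 extra days are Sun, Mon, Tue, Wed, Thu, Fri — 1 of them qualifies.
Total: 18 + 1 = 19.

19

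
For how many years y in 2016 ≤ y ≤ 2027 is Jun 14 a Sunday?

2

Day of week of June 14 in each year:
2016: Tue, 2017: Wed, 2018: Thu, 2019: Fri, 2020: Sun ✓, 2021: Mon, 2022: Tue, 2023: Wed, 2024: Fri, 2025: Sat, 2026: Sun ✓, 2027: Mon
Sundays: 2020, 2026.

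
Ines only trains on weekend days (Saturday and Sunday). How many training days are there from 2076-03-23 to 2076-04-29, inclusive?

2076-03-23 is a Monday.
The range spans 38 days (inclusive of both endpoints).
38 = 7 × 5 + 3, so there are 5 full weeks plus 3 extra days.
Each full week contributes 2 weekend days (Sat, Sun): 5 × 2 = 10.
The 3 extra days are Mon, Tue, Wed — none qualify.
Total: 10 + 0 = 10.

10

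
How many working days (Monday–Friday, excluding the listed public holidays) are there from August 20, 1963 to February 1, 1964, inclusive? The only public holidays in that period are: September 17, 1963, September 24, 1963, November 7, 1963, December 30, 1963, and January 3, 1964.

114 working days

August 20, 1963 is a Tuesday.
From August 20, 1963 to February 1, 1964 is 166 days inclusive.
166 = 7 × 23 + 5, so there are 23 full weeks plus 5 extra days.
Each full week contributes 5 weekdays (Mon–Fri): 23 × 5 = 115.
The 5 extra days are Tue, Wed, Thu, Fri, Sat — 4 of them qualify.
Total: 115 + 4 = 119.
Holidays: September 17, 1963 (Tue); September 24, 1963 (Tue); November 7, 1963 (Thu); December 30, 1963 (Mon); January 3, 1964 (Fri).
All 5 holidays fall on weekdays, so subtract 5.
Business days: 119 − 5 = 114.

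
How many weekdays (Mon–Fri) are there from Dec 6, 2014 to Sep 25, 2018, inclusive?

Dec 6, 2014 is a Saturday.
That's 1390 days from start to end, counting both.
1390 = 7 × 198 + 4, so there are 198 full weeks plus 4 extra days.
Each full week contributes 5 weekdays (Mon–Fri): 198 × 5 = 990.
The 4 extra days are Sat, Sun, Mon, Tue — 2 of them qualify.
Total: 990 + 2 = 992.

992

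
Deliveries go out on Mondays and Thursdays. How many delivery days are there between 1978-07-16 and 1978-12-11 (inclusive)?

43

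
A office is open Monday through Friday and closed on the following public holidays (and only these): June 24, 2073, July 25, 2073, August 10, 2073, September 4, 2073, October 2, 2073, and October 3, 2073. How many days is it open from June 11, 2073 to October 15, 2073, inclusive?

85 business days

June 11, 2073 is a Sunday.
That's 127 days from start to end, counting both.
127 = 7 × 18 + 1, so there are 18 full weeks plus 1 extra day.
Each full week contributes 5 weekdays (Mon–Fri): 18 × 5 = 90.
The 1 extra day is Sunday — none qualify.
Total: 90 + 0 = 90.
Holidays: June 24, 2073 (Sat); July 25, 2073 (Tue); August 10, 2073 (Thu); September 4, 2073 (Mon); October 2, 2073 (Mon); October 3, 2073 (Tue).
5 of the 6 holidays fall on weekdays; the rest are weekends and were already excluded.
Business days: 90 − 5 = 85.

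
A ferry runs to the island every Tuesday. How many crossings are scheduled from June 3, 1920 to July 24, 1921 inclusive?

59

June 3, 1920 is a Thursday.
The range spans 417 days (inclusive of both endpoints).
417 = 7 × 59 + 4, so there are 59 full weeks plus 4 extra days.
Each full week contributes one Tuesday: 59 so far.
The 4 extra days are Thu, Fri, Sat, Sun — none qualify.
Total: 59 + 0 = 59.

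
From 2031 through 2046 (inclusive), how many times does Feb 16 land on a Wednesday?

2

Day of week of February 16 in each year:
2031: Sun, 2032: Mon, 2033: Wed ✓, 2034: Thu, 2035: Fri, 2036: Sat, 2037: Mon, 2038: Tue, 2039: Wed ✓, 2040: Thu, 2041: Sat, 2042: Sun, 2043: Mon, 2044: Tue, 2045: Thu, 2046: Fri
Wednesdays: 2033, 2039.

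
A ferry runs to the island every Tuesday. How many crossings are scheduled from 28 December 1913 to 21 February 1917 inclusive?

28 December 1913 is a Sunday.
From 28 December 1913 to 21 February 1917 is 1152 days inclusive.
1152 = 7 × 164 + 4, so there are 164 full weeks plus 4 extra days.
Each full week contributes one Tuesday: 164 so far.
The 4 extra days are Sun, Mon, Tue, Wed — 1 of them qualifies.
Total: 164 + 1 = 165.

165 Tuesdays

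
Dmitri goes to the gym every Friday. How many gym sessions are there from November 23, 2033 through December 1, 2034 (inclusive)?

November 23, 2033 is a Wednesday.
That's 374 days from start to end, counting both.
374 = 7 × 53 + 3, so there are 53 full weeks plus 3 extra days.
Each full week contributes one Friday: 53 so far.
The 3 extra days are Wednesday, Thursday, Friday — 1 of them qualifies.
Total: 53 + 1 = 54.

54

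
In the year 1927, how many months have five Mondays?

A month has five Mondays exactly when Monday falls within its first (length − 28) days.
Jan: 31 days, starts Sat → 5 of Sat, Sun, Mon ✓
Feb: 28 days, starts Tue → 5 of (none)
Mar: 31 days, starts Tue → 5 of Tue, Wed, Thu
Apr: 30 days, starts Fri → 5 of Fri, Sat
May: 31 days, starts Sun → 5 of Sun, Mon, Tue ✓
Jun: 30 days, starts Wed → 5 of Wed, Thu
Jul: 31 days, starts Fri → 5 of Fri, Sat, Sun
Aug: 31 days, starts Mon → 5 of Mon, Tue, Wed ✓
Sep: 30 days, starts Thu → 5 of Thu, Fri
Oct: 31 days, starts Sat → 5 of Sat, Sun, Mon ✓
Nov: 30 days, starts Tue → 5 of Tue, Wed
Dec: 31 days, starts Thu → 5 of Thu, Fri, Sat
Months with five Mondays: Jan, May, Aug, Oct.

4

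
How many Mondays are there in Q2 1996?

13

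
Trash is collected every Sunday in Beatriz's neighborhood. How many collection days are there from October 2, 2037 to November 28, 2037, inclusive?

October 2, 2037 is a Friday.
The range spans 58 days (inclusive of both endpoints).
58 = 7 × 8 + 2, so there are 8 full weeks plus 2 extra days.
Each full week contributes one Sunday: 8 so far.
The 2 extra days are Fri, Sat — none qualify.
Total: 8 + 0 = 8.

8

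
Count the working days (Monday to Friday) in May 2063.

23

May 1, 2063 is a Tuesday.
That's 31 days from start to end, counting both.
31 = 7 × 4 + 3, so there are 4 full weeks plus 3 extra days.
Each full week contributes 5 weekdays (Mon–Fri): 4 × 5 = 20.
The 3 extra days are Tue, Wed, Thu — 3 of them qualify.
Total: 20 + 3 = 23.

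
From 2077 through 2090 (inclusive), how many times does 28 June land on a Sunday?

1

Day of week of June 28 in each year:
2077: Mon, 2078: Tue, 2079: Wed, 2080: Fri, 2081: Sat, 2082: Sun ✓, 2083: Mon, 2084: Wed, 2085: Thu, 2086: Fri, 2087: Sat, 2088: Mon, 2089: Tue, 2090: Wed
Sundays: 2082.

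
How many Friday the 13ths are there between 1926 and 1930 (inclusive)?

8

Friday-the-13ths by year:
1926: Aug
1927: May
1928: Jan, Apr, Jul
1929: Sep, Dec
1930: Jun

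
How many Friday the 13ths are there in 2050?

The 13th falls on a Friday when the month's 13th has weekday Fri.
Jan 13 is Thu; Feb 13 is Sun; Mar 13 is Sun; Apr 13 is Wed; May 13 is Fri ✓; Jun 13 is Mon; Jul 13 is Wed; Aug 13 is Sat; Sep 13 is Tue; Oct 13 is Thu; Nov 13 is Sun; Dec 13 is Tue.
Friday the 13ths: May.

1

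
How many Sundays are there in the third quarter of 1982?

13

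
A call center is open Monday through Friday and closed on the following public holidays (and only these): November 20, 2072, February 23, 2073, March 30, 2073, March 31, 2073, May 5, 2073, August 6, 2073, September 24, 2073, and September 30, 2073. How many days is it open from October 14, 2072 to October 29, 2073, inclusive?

October 14, 2072 is a Friday.
That's 381 days from start to end, counting both.
381 = 7 × 54 + 3, so there are 54 full weeks plus 3 extra days.
Each full week contributes 5 weekdays (Mon–Fri): 54 × 5 = 270.
The 3 extra days are Fri, Sat, Sun — 1 of them qualifies.
Total: 270 + 1 = 271.
Holidays: November 20, 2072 (Sun); February 23, 2073 (Thu); March 30, 2073 (Thu); March 31, 2073 (Fri); May 5, 2073 (Fri); August 6, 2073 (Sun); September 24, 2073 (Sun); September 30, 2073 (Sat).
4 of the 8 holidays fall on weekdays; the rest are weekends and were already excluded.
Business days: 271 − 4 = 267.

267 business days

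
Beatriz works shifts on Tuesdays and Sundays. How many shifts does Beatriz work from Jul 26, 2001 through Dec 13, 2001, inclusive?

Jul 26, 2001 is a Thursday.
The range spans 141 days (inclusive of both endpoints).
141 = 7 × 20 + 1, so there are 20 full weeks plus 1 extra day.
Each full week contributes 2 days from the set (Tue, Sun): 20 × 2 = 40.
The 1 extra day is Thursday — none qualify.
Total: 40 + 0 = 40.

40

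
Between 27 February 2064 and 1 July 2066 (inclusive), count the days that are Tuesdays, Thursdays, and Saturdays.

27 February 2064 is a Wednesday.
That's 856 days from start to end, counting both.
856 = 7 × 122 + 2, so there are 122 full weeks plus 2 extra days.
Each full week contributes 3 days from the set (Tue, Thu, Sat): 122 × 3 = 366.
The 2 extra days are Wed, Thu — 1 of them qualifies.
Total: 366 + 1 = 367.

367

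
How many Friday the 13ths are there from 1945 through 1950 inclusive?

10

Friday-the-13ths by year:
1945: Apr, Jul
1946: Sep, Dec
1947: Jun
1948: Feb, Aug
1949: May
1950: Jan, Oct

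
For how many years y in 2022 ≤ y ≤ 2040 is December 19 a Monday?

Day of week of December 19 in each year:
2022: Mon ✓, 2023: Tue, 2024: Thu, 2025: Fri, 2026: Sat, 2027: Sun, 2028: Tue, 2029: Wed, 2030: Thu, 2031: Fri, 2032: Sun, 2033: Mon ✓, 2034: Tue, 2035: Wed, 2036: Fri, 2037: Sat, 2038: Sun, 2039: Mon ✓, 2040: Wed
Mondays: 2022, 2033, 2039.

3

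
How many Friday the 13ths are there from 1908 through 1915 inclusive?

Friday-the-13ths by year:
1908: Mar, Nov
1909: Aug
1910: May
1911: Jan, Oct
1912: Sep, Dec
1913: Jun
1914: Feb, Mar, Nov
1915: Aug

13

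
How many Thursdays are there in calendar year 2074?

52

Jan 1, 2074 is a Monday.
That's 365 days from start to end, counting both.
365 = 7 × 52 + 1, so there are 52 full weeks plus 1 extra day.
Each full week contributes one Thursday: 52 so far.
The 1 extra day is Mon — none qualify.
Total: 52 + 0 = 52.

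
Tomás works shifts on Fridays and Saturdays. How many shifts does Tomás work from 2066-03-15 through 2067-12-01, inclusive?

2066-03-15 is a Monday.
That's 627 days from start to end, counting both.
627 = 7 × 89 + 4, so there are 89 full weeks plus 4 extra days.
Each full week contributes 2 days from the set (Fri, Sat): 89 × 2 = 178.
The 4 extra days are Mon, Tue, Wed, Thu — none qualify.
Total: 178 + 0 = 178.

178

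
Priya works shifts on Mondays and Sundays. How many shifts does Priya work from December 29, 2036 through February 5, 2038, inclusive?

115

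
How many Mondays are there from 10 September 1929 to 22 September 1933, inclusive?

210 Mondays

10 September 1929 is a Tuesday.
That's 1474 days from start to end, counting both.
1474 = 7 × 210 + 4, so there are 210 full weeks plus 4 extra days.
Each full week contributes one Monday: 210 so far.
The 4 extra days are Tue, Wed, Thu, Fri — none qualify.
Total: 210 + 0 = 210.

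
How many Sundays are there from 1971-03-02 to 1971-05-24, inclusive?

1971-03-02 is a Tuesday.
The range spans 84 days (inclusive of both endpoints).
84 = 7 × 12, so the span is exactly 12 full weeks.
Each full week contributes one Sunday: 12 so far.
Total: 12.

12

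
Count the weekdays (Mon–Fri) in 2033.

260

2033-01-01 is a Saturday.
The range spans 365 days (inclusive of both endpoints).
365 = 7 × 52 + 1, so there are 52 full weeks plus 1 extra day.
Each full week contributes 5 weekdays (Mon–Fri): 52 × 5 = 260.
The 1 extra day is Sat — none qualify.
Total: 260 + 0 = 260.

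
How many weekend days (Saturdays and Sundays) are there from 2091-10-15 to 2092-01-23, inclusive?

28

2091-10-15 is a Monday.
That's 101 days from start to end, counting both.
101 = 7 × 14 + 3, so there are 14 full weeks plus 3 extra days.
Each full week contributes 2 weekend days (Sat, Sun): 14 × 2 = 28.
The 3 extra days are Monday, Tuesday, Wednesday — none qualify.
Total: 28 + 0 = 28.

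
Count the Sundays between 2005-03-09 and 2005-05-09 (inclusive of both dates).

9

2005-03-09 is a Wednesday.
From 2005-03-09 to 2005-05-09 is 62 days inclusive.
62 = 7 × 8 + 6, so there are 8 full weeks plus 6 extra days.
Each full week contributes one Sunday: 8 so far.
The 6 extra days are Wednesday, Thursday, Friday, Saturday, Sunday, Monday — 1 of them qualifies.
Total: 8 + 1 = 9.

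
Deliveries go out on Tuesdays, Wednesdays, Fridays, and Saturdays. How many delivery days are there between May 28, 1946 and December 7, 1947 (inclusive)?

320

May 28, 1946 is a Tuesday.
The range spans 559 days (inclusive of both endpoints).
559 = 7 × 79 + 6, so there are 79 full weeks plus 6 extra days.
Each full week contributes 4 days from the set (Tue, Wed, Fri, Sat): 79 × 4 = 316.
The 6 extra days are Tue, Wed, Thu, Fri, Sat, Sun — 4 of them qualify.
Total: 316 + 4 = 320.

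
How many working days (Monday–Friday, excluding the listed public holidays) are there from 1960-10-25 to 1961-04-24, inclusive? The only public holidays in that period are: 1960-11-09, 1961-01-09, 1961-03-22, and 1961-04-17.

1960-10-25 is a Tuesday.
From 1960-10-25 to 1961-04-24 is 182 days inclusive.
182 = 7 × 26, so the span is exactly 26 full weeks.
Each full week contributes 5 weekdays (Mon–Fri): 26 × 5 = 130.
Total: 130.
Holidays: 1960-11-09 (Wed); 1961-01-09 (Mon); 1961-03-22 (Wed); 1961-04-17 (Mon).
All 4 holidays fall on weekdays, so subtract 4.
Business days: 130 − 4 = 126.

126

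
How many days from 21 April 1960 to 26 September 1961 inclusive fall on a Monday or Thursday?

150

21 April 1960 is a Thursday.
From 21 April 1960 to 26 September 1961 is 524 days inclusive.
524 = 7 × 74 + 6, so there are 74 full weeks plus 6 extra days.
Each full week contributes 2 days from the set (Mon, Thu): 74 × 2 = 148.
The 6 extra days are Thu, Fri, Sat, Sun, Mon, Tue — 2 of them qualify.
Total: 148 + 2 = 150.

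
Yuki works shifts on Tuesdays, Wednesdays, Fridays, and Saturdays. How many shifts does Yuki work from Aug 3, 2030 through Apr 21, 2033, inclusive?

567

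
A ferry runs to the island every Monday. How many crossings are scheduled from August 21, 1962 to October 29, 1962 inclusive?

August 21, 1962 is a Tuesday.
From August 21, 1962 to October 29, 1962 is 70 days inclusive.
70 = 7 × 10, so the span is exactly 10 full weeks.
Each full week contributes one Monday: 10 so far.

10 Mondays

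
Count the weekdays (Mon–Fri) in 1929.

261

1929-01-01 is a Tuesday.
From 1929-01-01 to 1929-12-31 is 365 days inclusive.
365 = 7 × 52 + 1, so there are 52 full weeks plus 1 extra day.
Each full week contributes 5 weekdays (Mon–Fri): 52 × 5 = 260.
The 1 extra day is Tuesday — 1 of them qualifies.
Total: 260 + 1 = 261.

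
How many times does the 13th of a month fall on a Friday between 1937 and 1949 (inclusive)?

20

Friday-the-13ths by year:
1937: Aug
1938: May
1939: Jan, Oct
1940: Sep, Dec
1941: Jun
1942: Feb, Mar, Nov
1943: Aug
1944: Oct
1945: Apr, Jul
1946: Sep, Dec
1947: Jun
1948: Feb, Aug
1949: May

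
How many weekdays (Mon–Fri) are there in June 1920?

1920-06-01 is a Tuesday.
That's 30 days from start to end, counting both.
30 = 7 × 4 + 2, so there are 4 full weeks plus 2 extra days.
Each full week contributes 5 weekdays (Mon–Fri): 4 × 5 = 20.
The 2 extra days are Tue, Wed — 2 of them qualify.
Total: 20 + 2 = 22.

22 weekdays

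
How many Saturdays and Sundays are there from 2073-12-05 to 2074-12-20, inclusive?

108

2073-12-05 is a Tuesday.
That's 381 days from start to end, counting both.
381 = 7 × 54 + 3, so there are 54 full weeks plus 3 extra days.
Each full week contributes 2 weekend days (Sat, Sun): 54 × 2 = 108.
The 3 extra days are Tue, Wed, Thu — none qualify.
Total: 108 + 0 = 108.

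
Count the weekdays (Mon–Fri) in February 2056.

1 February 2056 is a Tuesday.
From 1 February 2056 to 29 February 2056 is 29 days inclusive.
29 = 7 × 4 + 1, so there are 4 full weeks plus 1 extra day.
Each full week contributes 5 weekdays (Mon–Fri): 4 × 5 = 20.
The 1 extra day is Tuesday — 1 of them qualifies.
Total: 20 + 1 = 21.

21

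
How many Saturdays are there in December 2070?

4

Dec 1, 2070 is a Monday.
That's 31 days from start to end, counting both.
31 = 7 × 4 + 3, so there are 4 full weeks plus 3 extra days.
Each full week contributes one Saturday: 4 so far.
The 3 extra days are Mon, Tue, Wed — none qualify.
Total: 4 + 0 = 4.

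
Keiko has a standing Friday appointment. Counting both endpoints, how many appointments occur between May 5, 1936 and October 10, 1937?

75

May 5, 1936 is a Tuesday.
That's 524 days from start to end, counting both.
524 = 7 × 74 + 6, so there are 74 full weeks plus 6 extra days.
Each full week contributes one Friday: 74 so far.
The 6 extra days are Tue, Wed, Thu, Fri, Sat, Sun — 1 of them qualifies.
Total: 74 + 1 = 75.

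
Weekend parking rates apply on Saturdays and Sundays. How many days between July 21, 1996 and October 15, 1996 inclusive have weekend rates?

25

July 21, 1996 is a Sunday.
From July 21, 1996 to October 15, 1996 is 87 days inclusive.
87 = 7 × 12 + 3, so there are 12 full weeks plus 3 extra days.
Each full week contributes 2 weekend days (Sat, Sun): 12 × 2 = 24.
The 3 extra days are Sun, Mon, Tue — 1 of them qualifies.
Total: 24 + 1 = 25.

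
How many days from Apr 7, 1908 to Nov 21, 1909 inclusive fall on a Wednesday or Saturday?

Apr 7, 1908 is a Tuesday.
The range spans 594 days (inclusive of both endpoints).
594 = 7 × 84 + 6, so there are 84 full weeks plus 6 extra days.
Each full week contributes 2 days from the set (Wed, Sat): 84 × 2 = 168.
The 6 extra days are Tue, Wed, Thu, Fri, Sat, Sun — 2 of them qualify.
Total: 168 + 2 = 170.

170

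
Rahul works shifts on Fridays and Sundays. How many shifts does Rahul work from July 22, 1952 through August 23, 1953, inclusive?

July 22, 1952 is a Tuesday.
The range spans 398 days (inclusive of both endpoints).
398 = 7 × 56 + 6, so there are 56 full weeks plus 6 extra days.
Each full week contributes 2 days from the set (Fri, Sun): 56 × 2 = 112.
The 6 extra days are Tue, Wed, Thu, Fri, Sat, Sun — 2 of them qualify.
Total: 112 + 2 = 114.

114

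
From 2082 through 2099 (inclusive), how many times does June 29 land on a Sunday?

3

Day of week of June 29 in each year:
2082: Mon, 2083: Tue, 2084: Thu, 2085: Fri, 2086: Sat, 2087: Sun ✓, 2088: Tue, 2089: Wed, 2090: Thu, 2091: Fri, 2092: Sun ✓, 2093: Mon, 2094: Tue, 2095: Wed, 2096: Fri, 2097: Sat, 2098: Sun ✓, 2099: Mon
Sundays: 2087, 2092, 2098.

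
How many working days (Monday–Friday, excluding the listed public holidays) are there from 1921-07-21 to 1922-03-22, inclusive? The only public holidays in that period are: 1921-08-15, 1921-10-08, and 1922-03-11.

174 working days

1921-07-21 is a Thursday.
The range spans 245 days (inclusive of both endpoints).
245 = 7 × 35, so the span is exactly 35 full weeks.
Each full week contributes 5 weekdays (Mon–Fri): 35 × 5 = 175.
Total: 175.
Holidays: 1921-08-15 (Mon); 1921-10-08 (Sat); 1922-03-11 (Sat).
1 of the 3 holidays fall on weekdays; the rest are weekends and were already excluded.
Business days: 175 − 1 = 174.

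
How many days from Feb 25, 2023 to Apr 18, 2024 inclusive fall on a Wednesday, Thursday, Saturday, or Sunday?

240

Feb 25, 2023 is a Saturday.
From Feb 25, 2023 to Apr 18, 2024 is 419 days inclusive.
419 = 7 × 59 + 6, so there are 59 full weeks plus 6 extra days.
Each full week contributes 4 days from the set (Wed, Thu, Sat, Sun): 59 × 4 = 236.
The 6 extra days are Sat, Sun, Mon, Tue, Wed, Thu — 4 of them qualify.
Total: 236 + 4 = 240.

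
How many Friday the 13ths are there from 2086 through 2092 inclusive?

11

Friday-the-13ths by year:
2086: Sep, Dec
2087: Jun
2088: Feb, Aug
2089: May
2090: Jan, Oct
2091: Apr, Jul
2092: Jun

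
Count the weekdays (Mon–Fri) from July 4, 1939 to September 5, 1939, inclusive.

46 weekdays

July 4, 1939 is a Tuesday.
That's 64 days from start to end, counting both.
64 = 7 × 9 + 1, so there are 9 full weeks plus 1 extra day.
Each full week contributes 5 weekdays (Mon–Fri): 9 × 5 = 45.
The 1 extra day is Tue — 1 of them qualifies.
Total: 45 + 1 = 46.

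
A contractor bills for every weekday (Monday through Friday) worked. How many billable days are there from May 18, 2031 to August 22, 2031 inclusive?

70

May 18, 2031 is a Sunday.
The range spans 97 days (inclusive of both endpoints).
97 = 7 × 13 + 6, so there are 13 full weeks plus 6 extra days.
Each full week contributes 5 weekdays (Mon–Fri): 13 × 5 = 65.
The 6 extra days are Sun, Mon, Tue, Wed, Thu, Fri — 5 of them qualify.
Total: 65 + 5 = 70.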